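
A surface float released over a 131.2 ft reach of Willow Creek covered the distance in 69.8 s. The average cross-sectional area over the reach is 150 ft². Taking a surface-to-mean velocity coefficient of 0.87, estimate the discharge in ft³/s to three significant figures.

245 ft³/s

v_surface = L / t̄ = 131.2 / 69.8 = 1.880 ft/s
v_mean = 0.87 × 1.880 = 1.635 ft/s
Q = A × v_mean = 150 × 1.635 = 245.3 ft³/s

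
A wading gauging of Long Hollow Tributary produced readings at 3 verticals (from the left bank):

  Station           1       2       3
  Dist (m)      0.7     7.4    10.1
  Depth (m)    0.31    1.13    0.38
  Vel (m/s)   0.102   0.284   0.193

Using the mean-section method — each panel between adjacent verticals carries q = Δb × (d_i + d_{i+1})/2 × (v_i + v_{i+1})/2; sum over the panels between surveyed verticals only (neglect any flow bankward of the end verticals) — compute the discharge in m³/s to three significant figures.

1.42 m³/s

Panel 1-2: Δb = 6.7 m, d̄ = (0.31+1.13)/2 = 0.72, v̄ = (0.102+0.284)/2 = 0.193 → q = 6.7×0.72×0.193 = 0.9310 m³/s
Panel 2-3: Δb = 2.7 m, d̄ = (1.13+0.38)/2 = 0.755, v̄ = (0.284+0.193)/2 = 0.2385 → q = 2.7×0.755×0.2385 = 0.4862 m³/s
Q = Σ q = 1.417 m³/s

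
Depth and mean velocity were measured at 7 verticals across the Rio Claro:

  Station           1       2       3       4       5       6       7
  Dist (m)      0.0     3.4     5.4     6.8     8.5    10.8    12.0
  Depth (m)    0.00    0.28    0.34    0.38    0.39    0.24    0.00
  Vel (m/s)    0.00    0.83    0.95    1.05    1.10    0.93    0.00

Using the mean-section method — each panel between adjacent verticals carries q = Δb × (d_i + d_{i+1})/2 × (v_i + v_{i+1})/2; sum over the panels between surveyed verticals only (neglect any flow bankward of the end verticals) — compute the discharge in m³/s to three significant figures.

2.76 m³/s

Panel 1-2: Δb = 3.4 m, d̄ = (0.00+0.28)/2 = 0.14, v̄ = (0.00+0.83)/2 = 0.415 → q = 3.4×0.14×0.415 = 0.1975 m³/s
Panel 2-3: Δb = 2 m, d̄ = (0.28+0.34)/2 = 0.31, v̄ = (0.83+0.95)/2 = 0.89 → q = 2×0.31×0.89 = 0.5518 m³/s
Panel 3-4: Δb = 1.4 m, d̄ = (0.34+0.38)/2 = 0.36, v̄ = (0.95+1.05)/2 = 1 → q = 1.4×0.36×1 = 0.5040 m³/s
Panel 4-5: Δb = 1.7 m, d̄ = (0.38+0.39)/2 = 0.385, v̄ = (1.05+1.10)/2 = 1.075 → q = 1.7×0.385×1.075 = 0.7036 m³/s
Panel 5-6: Δb = 2.3 m, d̄ = (0.39+0.24)/2 = 0.315, v̄ = (1.10+0.93)/2 = 1.015 → q = 2.3×0.315×1.015 = 0.7354 m³/s
Panel 6-7: Δb = 1.2 m, d̄ = (0.24+0.00)/2 = 0.12, v̄ = (0.93+0.00)/2 = 0.465 → q = 1.2×0.12×0.465 = 0.06696 m³/s
Q = Σ q = 2.759 m³/s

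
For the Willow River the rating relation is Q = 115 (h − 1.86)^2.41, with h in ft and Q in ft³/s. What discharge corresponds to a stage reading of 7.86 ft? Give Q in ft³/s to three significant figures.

Q = 115 × (7.86 − 1.86)^2.41 = 115 × 6^2.41 = 8631 ft³/s

8630 ft³/s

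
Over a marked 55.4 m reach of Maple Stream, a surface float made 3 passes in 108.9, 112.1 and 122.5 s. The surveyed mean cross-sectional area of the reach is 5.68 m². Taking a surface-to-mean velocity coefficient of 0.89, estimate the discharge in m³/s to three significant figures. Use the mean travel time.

t̄ = (108.9 + 112.1 + 122.5) / 3 = 114.5 s
v_surface = L / t̄ = 55.4 / 114.5 = 0.4838 m/s
v_mean = 0.89 × 0.4838 = 0.4306 m/s
Q = A × v_mean = 5.68 × 0.4306 = 2.446 m³/s

2.45 m³/s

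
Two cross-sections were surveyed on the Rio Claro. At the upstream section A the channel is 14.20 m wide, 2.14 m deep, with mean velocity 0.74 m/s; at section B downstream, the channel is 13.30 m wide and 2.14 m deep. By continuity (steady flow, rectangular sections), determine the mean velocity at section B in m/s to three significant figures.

0.790 m/s

Q = A₁V₁ = (14.20×2.14) × 0.74 = 22.49 m³/s
A₂ = 13.30 × 2.14 = 28.46 m²
V₂ = Q/A₂ = 22.49/28.46 = 0.7901 m/s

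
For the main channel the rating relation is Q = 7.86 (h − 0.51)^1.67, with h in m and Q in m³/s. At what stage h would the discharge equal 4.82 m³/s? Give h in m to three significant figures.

1.26 m

h − h₀ = (Q/C)^(1/b) = (4.82/7.86)^(1/1.67) = 0.7462 m
h = 0.51 + 0.7462 = 1.256 m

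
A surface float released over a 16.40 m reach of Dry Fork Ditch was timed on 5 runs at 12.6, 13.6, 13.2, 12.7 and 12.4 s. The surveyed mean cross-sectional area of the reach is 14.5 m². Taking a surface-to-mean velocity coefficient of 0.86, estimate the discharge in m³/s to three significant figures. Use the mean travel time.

15.9 m³/s

t̄ = (12.6 + 13.6 + 13.2 + 12.7 + 12.4) / 5 = 12.9 s
v_surface = L / t̄ = 16.40 / 12.9 = 1.271 m/s
v_mean = 0.86 × 1.271 = 1.093 m/s
Q = A × v_mean = 14.5 × 1.093 = 15.85 m³/s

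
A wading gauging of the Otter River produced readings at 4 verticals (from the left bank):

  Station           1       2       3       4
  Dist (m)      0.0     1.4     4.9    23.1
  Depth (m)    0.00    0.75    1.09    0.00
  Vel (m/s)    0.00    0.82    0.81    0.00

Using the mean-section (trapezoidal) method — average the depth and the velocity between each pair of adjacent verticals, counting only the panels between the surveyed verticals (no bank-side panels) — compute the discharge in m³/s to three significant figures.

Panel 1-2: Δb = 1.4 m, d̄ = (0.00+0.75)/2 = 0.375, v̄ = (0.00+0.82)/2 = 0.41 → q = 1.4×0.375×0.41 = 0.2153 m³/s
Panel 2-3: Δb = 3.5 m, d̄ = (0.75+1.09)/2 = 0.92, v̄ = (0.82+0.81)/2 = 0.815 → q = 3.5×0.92×0.815 = 2.624 m³/s
Panel 3-4: Δb = 18.2 m, d̄ = (1.09+0.00)/2 = 0.545, v̄ = (0.81+0.00)/2 = 0.405 → q = 18.2×0.545×0.405 = 4.017 m³/s
Q = Σ q = 6.857 m³/s

6.86 m³/s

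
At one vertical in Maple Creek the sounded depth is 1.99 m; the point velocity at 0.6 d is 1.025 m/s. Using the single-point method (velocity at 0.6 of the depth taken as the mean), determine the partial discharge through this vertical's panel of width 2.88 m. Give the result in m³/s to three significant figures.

5.87 m³/s

v̄ = v₀.₆ = 1.025 m/s
q = v̄ × d × w = 1.025 × 1.99 × 2.88 = 5.874 m³/s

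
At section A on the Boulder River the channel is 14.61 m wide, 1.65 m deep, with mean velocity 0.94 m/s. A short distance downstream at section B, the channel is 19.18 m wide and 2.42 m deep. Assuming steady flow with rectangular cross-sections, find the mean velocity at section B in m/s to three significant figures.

Q = A₁V₁ = (14.61×1.65) × 0.94 = 22.66 m³/s
A₂ = 19.18 × 2.42 = 46.42 m²
V₂ = Q/A₂ = 22.66/46.42 = 0.4882 m/s

0.488 m/s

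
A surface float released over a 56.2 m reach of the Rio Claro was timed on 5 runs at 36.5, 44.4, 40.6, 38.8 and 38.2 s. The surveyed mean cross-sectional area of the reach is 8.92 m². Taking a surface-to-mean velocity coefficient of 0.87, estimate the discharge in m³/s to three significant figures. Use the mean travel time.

11.0 m³/s

t̄ = (36.5 + 44.4 + 40.6 + 38.8 + 38.2) / 5 = 39.7 s
v_surface = L / t̄ = 56.2 / 39.7 = 1.416 m/s
v_mean = 0.87 × 1.416 = 1.232 m/s
Q = A × v_mean = 8.92 × 1.232 = 10.99 m³/s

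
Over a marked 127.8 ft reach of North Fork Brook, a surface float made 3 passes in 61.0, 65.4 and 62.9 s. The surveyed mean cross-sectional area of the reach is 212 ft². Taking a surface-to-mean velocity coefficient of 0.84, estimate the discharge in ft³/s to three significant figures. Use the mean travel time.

361 ft³/s

t̄ = (61.0 + 65.4 + 62.9) / 3 = 63.1 s
v_surface = L / t̄ = 127.8 / 63.1 = 2.025 ft/s
v_mean = 0.84 × 2.025 = 1.701 ft/s
Q = A × v_mean = 212 × 1.701 = 360.7 ft³/s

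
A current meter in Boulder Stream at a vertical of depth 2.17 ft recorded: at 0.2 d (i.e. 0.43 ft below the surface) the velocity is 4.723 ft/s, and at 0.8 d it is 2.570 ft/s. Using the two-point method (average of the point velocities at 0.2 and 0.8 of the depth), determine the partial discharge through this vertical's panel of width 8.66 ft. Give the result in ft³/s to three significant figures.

68.5 ft³/s

v̄ = (4.723 + 2.570) / 2 = 3.647 ft/s
q = v̄ × d × w = 3.647 × 2.17 × 8.66 = 68.53 ft³/s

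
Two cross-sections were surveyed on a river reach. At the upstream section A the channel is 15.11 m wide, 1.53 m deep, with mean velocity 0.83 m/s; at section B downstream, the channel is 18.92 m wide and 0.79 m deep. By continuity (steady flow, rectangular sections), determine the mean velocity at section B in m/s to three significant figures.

Q = A₁V₁ = (15.11×1.53) × 0.83 = 19.19 m³/s
A₂ = 18.92 × 0.79 = 14.95 m²
V₂ = Q/A₂ = 19.19/14.95 = 1.284 m/s

1.28 m/s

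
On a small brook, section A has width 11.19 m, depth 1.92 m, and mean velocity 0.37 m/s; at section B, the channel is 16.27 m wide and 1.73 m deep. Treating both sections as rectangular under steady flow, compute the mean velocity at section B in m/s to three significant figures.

0.282 m/s

Q = A₁V₁ = (11.19×1.92) × 0.37 = 7.949 m³/s
A₂ = 16.27 × 1.73 = 28.15 m²
V₂ = Q/A₂ = 7.949/28.15 = 0.2824 m/s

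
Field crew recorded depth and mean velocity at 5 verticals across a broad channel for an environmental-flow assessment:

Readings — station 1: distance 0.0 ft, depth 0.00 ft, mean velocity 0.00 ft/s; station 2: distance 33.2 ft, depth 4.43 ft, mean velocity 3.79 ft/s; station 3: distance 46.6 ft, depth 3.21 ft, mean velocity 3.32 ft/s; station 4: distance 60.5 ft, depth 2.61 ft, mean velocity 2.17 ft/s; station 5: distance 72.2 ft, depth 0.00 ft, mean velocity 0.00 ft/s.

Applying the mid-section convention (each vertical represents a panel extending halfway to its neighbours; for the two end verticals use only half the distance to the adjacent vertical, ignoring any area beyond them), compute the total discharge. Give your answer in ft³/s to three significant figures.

w_2 = (46.6 − 0.0)/2 = 23.3 ft; q_2 = 3.79 × 4.43 × 23.3 = 391.2 ft³/s
w_3 = (60.5 − 33.2)/2 = 13.65 ft; q_3 = 3.32 × 3.21 × 13.65 = 145.5 ft³/s
w_4 = (72.2 − 46.6)/2 = 12.8 ft; q_4 = 2.17 × 2.61 × 12.8 = 72.50 ft³/s
Stations 1, 5 contribute zero (depth or velocity is 0).
Q = Σ qᵢ = 609.2 ft³/s

609 ft³/s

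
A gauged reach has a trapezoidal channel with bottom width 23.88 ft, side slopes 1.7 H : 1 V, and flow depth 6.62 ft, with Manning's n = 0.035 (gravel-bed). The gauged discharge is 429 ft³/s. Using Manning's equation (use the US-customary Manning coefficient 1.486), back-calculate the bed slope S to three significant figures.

A = (b + z·y)·y = (23.88 + 1.7×6.62)×6.62 = 232.6 ft²
P = b + 2y√(1+z²) = 23.88 + 2×6.62×√(1+1.7²) = 49.99 ft
R = A/P = 232.6/49.99 = 4.652 ft
S = (Q·n / (1.486·A·R^(2/3)))² = (429×0.035 / (1.486×232.6×2.787))² = 0.0002430

0.000243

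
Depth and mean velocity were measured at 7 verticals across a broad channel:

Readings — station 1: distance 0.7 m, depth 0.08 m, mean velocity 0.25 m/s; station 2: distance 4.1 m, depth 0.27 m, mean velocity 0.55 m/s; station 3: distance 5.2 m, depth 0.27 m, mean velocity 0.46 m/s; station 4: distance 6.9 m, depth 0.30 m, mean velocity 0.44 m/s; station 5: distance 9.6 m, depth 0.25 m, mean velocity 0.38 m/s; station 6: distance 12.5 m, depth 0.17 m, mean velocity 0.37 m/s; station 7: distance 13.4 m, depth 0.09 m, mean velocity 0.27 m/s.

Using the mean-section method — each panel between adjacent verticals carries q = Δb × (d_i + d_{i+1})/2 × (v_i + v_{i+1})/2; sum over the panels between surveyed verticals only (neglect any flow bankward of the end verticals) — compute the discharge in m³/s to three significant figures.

1.18 m³/s

Panel 1-2: Δb = 3.4 m, d̄ = (0.08+0.27)/2 = 0.175, v̄ = (0.25+0.55)/2 = 0.4 → q = 3.4×0.175×0.4 = 0.2380 m³/s
Panel 2-3: Δb = 1.1 m, d̄ = (0.27+0.27)/2 = 0.27, v̄ = (0.55+0.46)/2 = 0.505 → q = 1.1×0.27×0.505 = 0.1500 m³/s
Panel 3-4: Δb = 1.7 m, d̄ = (0.27+0.30)/2 = 0.285, v̄ = (0.46+0.44)/2 = 0.45 → q = 1.7×0.285×0.45 = 0.2180 m³/s
Panel 4-5: Δb = 2.7 m, d̄ = (0.30+0.25)/2 = 0.275, v̄ = (0.44+0.38)/2 = 0.41 → q = 2.7×0.275×0.41 = 0.3044 m³/s
Panel 5-6: Δb = 2.9 m, d̄ = (0.25+0.17)/2 = 0.21, v̄ = (0.38+0.37)/2 = 0.375 → q = 2.9×0.21×0.375 = 0.2284 m³/s
Panel 6-7: Δb = 0.9 m, d̄ = (0.17+0.09)/2 = 0.13, v̄ = (0.37+0.27)/2 = 0.32 → q = 0.9×0.13×0.32 = 0.03744 m³/s
Q = Σ q = 1.176 m³/s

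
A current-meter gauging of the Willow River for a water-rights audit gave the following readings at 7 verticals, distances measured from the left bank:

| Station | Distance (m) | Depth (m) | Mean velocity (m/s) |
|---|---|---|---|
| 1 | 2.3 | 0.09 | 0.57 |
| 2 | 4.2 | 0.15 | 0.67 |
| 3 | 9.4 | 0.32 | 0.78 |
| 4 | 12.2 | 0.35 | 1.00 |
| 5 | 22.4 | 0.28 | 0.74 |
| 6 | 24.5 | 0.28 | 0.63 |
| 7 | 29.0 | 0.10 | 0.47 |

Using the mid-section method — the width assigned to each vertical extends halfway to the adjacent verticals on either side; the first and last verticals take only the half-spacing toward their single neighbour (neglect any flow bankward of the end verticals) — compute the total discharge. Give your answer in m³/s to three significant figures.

5.64 m³/s

w_1 = (4.2 − 2.3)/2 = 0.95 m; q_1 = 0.57 × 0.09 × 0.95 = 0.04874 m³/s
w_2 = (9.4 − 2.3)/2 = 3.55 m; q_2 = 0.67 × 0.15 × 3.55 = 0.3568 m³/s
w_3 = (12.2 − 4.2)/2 = 4 m; q_3 = 0.78 × 0.32 × 4 = 0.9984 m³/s
w_4 = (22.4 − 9.4)/2 = 6.5 m; q_4 = 1.00 × 0.35 × 6.5 = 2.275 m³/s
w_5 = (24.5 − 12.2)/2 = 6.15 m; q_5 = 0.74 × 0.28 × 6.15 = 1.274 m³/s
w_6 = (29.0 − 22.4)/2 = 3.3 m; q_6 = 0.63 × 0.28 × 3.3 = 0.5821 m³/s
w_7 = (29.0 − 24.5)/2 = 2.25 m; q_7 = 0.47 × 0.10 × 2.25 = 0.1058 m³/s
Q = Σ qᵢ = 5.641 m³/s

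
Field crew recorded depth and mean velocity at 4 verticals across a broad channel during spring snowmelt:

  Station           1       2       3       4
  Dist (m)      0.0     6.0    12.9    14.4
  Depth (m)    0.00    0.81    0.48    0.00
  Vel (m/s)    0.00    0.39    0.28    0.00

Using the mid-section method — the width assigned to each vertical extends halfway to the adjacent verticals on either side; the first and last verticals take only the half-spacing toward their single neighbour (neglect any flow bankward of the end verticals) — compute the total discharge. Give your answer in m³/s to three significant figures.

w_2 = (12.9 − 0.0)/2 = 6.45 m; q_2 = 0.39 × 0.81 × 6.45 = 2.038 m³/s
w_3 = (14.4 − 6.0)/2 = 4.2 m; q_3 = 0.28 × 0.48 × 4.2 = 0.5645 m³/s
Stations 1, 4 contribute zero (depth or velocity is 0).
Q = Σ qᵢ = 2.602 m³/s

2.60 m³/s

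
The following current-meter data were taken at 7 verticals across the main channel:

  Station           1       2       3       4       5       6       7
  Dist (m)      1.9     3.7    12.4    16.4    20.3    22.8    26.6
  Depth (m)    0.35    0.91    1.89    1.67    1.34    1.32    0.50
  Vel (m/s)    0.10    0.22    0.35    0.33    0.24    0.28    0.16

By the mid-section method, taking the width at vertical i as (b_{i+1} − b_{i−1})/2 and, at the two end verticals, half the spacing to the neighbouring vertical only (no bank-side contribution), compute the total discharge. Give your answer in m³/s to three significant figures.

w_1 = (3.7 − 1.9)/2 = 0.9 m; q_1 = 0.10 × 0.35 × 0.9 = 0.03150 m³/s
w_2 = (12.4 − 1.9)/2 = 5.25 m; q_2 = 0.22 × 0.91 × 5.25 = 1.051 m³/s
w_3 = (16.4 − 3.7)/2 = 6.35 m; q_3 = 0.35 × 1.89 × 6.35 = 4.201 m³/s
w_4 = (20.3 − 12.4)/2 = 3.95 m; q_4 = 0.33 × 1.67 × 3.95 = 2.177 m³/s
w_5 = (22.8 − 16.4)/2 = 3.2 m; q_5 = 0.24 × 1.34 × 3.2 = 1.029 m³/s
w_6 = (26.6 − 20.3)/2 = 3.15 m; q_6 = 0.28 × 1.32 × 3.15 = 1.164 m³/s
w_7 = (26.6 − 22.8)/2 = 1.9 m; q_7 = 0.16 × 0.50 × 1.9 = 0.1520 m³/s
Q = Σ qᵢ = 9.805 m³/s

9.81 m³/s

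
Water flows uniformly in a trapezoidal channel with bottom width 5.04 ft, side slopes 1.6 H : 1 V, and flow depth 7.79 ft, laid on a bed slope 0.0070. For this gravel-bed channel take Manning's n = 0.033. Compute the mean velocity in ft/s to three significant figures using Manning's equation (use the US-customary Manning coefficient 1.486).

A = (b + z·y)·y = (5.04 + 1.6×7.79)×7.79 = 136.4 ft²
P = b + 2y√(1+z²) = 5.04 + 2×7.79×√(1+1.6²) = 34.44 ft
R = A/P = 136.4/34.44 = 3.960 ft
Q = (1.486/n)·A·R^(2/3)·S^(1/2) = (1.486/0.033) × 136.4 × 3.960^(2/3) × 0.0070^(1/2) = 1286 ft³/s
V = Q/A = 1286/136.4 = 9.430 ft/s

9.43 ft/s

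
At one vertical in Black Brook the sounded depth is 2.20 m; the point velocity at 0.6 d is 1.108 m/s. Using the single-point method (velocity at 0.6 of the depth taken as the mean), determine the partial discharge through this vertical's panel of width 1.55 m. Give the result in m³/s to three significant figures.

3.78 m³/s

v̄ = v₀.₆ = 1.108 m/s
q = v̄ × d × w = 1.108 × 2.20 × 1.55 = 3.778 m³/s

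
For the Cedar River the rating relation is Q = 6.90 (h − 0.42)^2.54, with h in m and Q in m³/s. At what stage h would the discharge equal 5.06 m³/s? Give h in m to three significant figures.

1.31 m

h − h₀ = (Q/C)^(1/b) = (5.06/6.90)^(1/2.54) = 0.8851 m
h = 0.42 + 0.8851 = 1.305 m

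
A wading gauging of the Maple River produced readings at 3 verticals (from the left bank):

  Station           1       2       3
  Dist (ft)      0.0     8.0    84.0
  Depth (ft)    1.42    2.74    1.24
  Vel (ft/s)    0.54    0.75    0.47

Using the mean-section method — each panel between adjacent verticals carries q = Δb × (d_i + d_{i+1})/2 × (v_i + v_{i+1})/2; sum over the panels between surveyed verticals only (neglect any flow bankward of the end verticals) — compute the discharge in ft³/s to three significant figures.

Panel 1-2: Δb = 8 ft, d̄ = (1.42+2.74)/2 = 2.08, v̄ = (0.54+0.75)/2 = 0.645 → q = 8×2.08×0.645 = 10.73 ft³/s
Panel 2-3: Δb = 76 ft, d̄ = (2.74+1.24)/2 = 1.99, v̄ = (0.75+0.47)/2 = 0.61 → q = 76×1.99×0.61 = 92.26 ft³/s
Q = Σ q = 103.0 ft³/s

103 ft³/s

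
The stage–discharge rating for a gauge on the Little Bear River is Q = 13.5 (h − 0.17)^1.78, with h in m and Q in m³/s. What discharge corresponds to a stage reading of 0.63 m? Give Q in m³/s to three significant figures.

Q = 13.5 × (0.63 − 0.17)^1.78 = 13.5 × 0.46^1.78 = 3.389 m³/s

3.39 m³/s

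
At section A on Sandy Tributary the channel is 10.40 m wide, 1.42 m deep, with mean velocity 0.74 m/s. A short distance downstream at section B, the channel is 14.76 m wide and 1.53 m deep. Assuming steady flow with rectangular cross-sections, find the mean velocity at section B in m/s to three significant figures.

0.484 m/s

Q = A₁V₁ = (10.40×1.42) × 0.74 = 10.93 m³/s
A₂ = 14.76 × 1.53 = 22.58 m²
V₂ = Q/A₂ = 10.93/22.58 = 0.4839 m/s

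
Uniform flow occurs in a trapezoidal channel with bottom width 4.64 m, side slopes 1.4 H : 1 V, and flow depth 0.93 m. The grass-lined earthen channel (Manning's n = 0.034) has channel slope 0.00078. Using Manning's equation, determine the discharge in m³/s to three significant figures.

A = (b + z·y)·y = (4.64 + 1.4×0.93)×0.93 = 5.526 m²
P = b + 2y√(1+z²) = 4.64 + 2×0.93×√(1+1.4²) = 7.840 m
R = A/P = 5.526/7.840 = 0.7048 m
Q = (1/n)·A·R^(2/3)·S^(1/2) = (1/0.034) × 5.526 × 0.7048^(2/3) × 0.00078^(1/2) = 3.595 m³/s

3.60 m³/s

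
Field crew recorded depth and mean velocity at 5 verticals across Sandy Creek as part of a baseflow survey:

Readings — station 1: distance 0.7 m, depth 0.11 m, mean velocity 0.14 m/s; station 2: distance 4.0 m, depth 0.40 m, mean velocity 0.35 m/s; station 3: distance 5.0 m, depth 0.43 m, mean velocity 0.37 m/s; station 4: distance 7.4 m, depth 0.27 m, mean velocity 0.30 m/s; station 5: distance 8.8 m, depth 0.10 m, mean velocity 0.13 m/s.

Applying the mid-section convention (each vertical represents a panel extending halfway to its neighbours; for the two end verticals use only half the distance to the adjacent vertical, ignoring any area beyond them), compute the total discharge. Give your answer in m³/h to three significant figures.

w_1 = (4.0 − 0.7)/2 = 1.65 m; q_1 = 0.14 × 0.11 × 1.65 = 0.02541 m³/s
w_2 = (5.0 − 0.7)/2 = 2.15 m; q_2 = 0.35 × 0.40 × 2.15 = 0.3010 m³/s
w_3 = (7.4 − 4.0)/2 = 1.7 m; q_3 = 0.37 × 0.43 × 1.7 = 0.2705 m³/s
w_4 = (8.8 − 5.0)/2 = 1.9 m; q_4 = 0.30 × 0.27 × 1.9 = 0.1539 m³/s
w_5 = (8.8 − 7.4)/2 = 0.7 m; q_5 = 0.13 × 0.10 × 0.7 = 0.009100 m³/s
Q = Σ qᵢ = 0.7599 m³/s
= 0.7599 × 3600 = 2736 m³/h

2740 m³/h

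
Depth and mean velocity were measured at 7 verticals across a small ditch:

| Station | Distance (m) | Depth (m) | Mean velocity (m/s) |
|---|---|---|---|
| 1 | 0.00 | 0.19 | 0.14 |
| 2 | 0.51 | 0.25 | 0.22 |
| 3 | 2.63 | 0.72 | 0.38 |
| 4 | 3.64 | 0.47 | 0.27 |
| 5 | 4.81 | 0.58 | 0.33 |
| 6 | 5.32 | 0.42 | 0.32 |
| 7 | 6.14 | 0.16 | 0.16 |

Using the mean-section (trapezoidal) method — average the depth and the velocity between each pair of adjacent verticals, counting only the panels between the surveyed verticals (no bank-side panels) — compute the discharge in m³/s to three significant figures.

0.848 m³/s

Panel 1-2: Δb = 0.51 m, d̄ = (0.19+0.25)/2 = 0.22, v̄ = (0.14+0.22)/2 = 0.18 → q = 0.51×0.22×0.18 = 0.02020 m³/s
Panel 2-3: Δb = 2.12 m, d̄ = (0.25+0.72)/2 = 0.485, v̄ = (0.22+0.38)/2 = 0.3 → q = 2.12×0.485×0.3 = 0.3085 m³/s
Panel 3-4: Δb = 1.01 m, d̄ = (0.72+0.47)/2 = 0.595, v̄ = (0.38+0.27)/2 = 0.325 → q = 1.01×0.595×0.325 = 0.1953 m³/s
Panel 4-5: Δb = 1.17 m, d̄ = (0.47+0.58)/2 = 0.525, v̄ = (0.27+0.33)/2 = 0.3 → q = 1.17×0.525×0.3 = 0.1843 m³/s
Panel 5-6: Δb = 0.51 m, d̄ = (0.58+0.42)/2 = 0.5, v̄ = (0.33+0.32)/2 = 0.325 → q = 0.51×0.5×0.325 = 0.08288 m³/s
Panel 6-7: Δb = 0.82 m, d̄ = (0.42+0.16)/2 = 0.29, v̄ = (0.32+0.16)/2 = 0.24 → q = 0.82×0.29×0.24 = 0.05707 m³/s
Q = Σ q = 0.8482 m³/s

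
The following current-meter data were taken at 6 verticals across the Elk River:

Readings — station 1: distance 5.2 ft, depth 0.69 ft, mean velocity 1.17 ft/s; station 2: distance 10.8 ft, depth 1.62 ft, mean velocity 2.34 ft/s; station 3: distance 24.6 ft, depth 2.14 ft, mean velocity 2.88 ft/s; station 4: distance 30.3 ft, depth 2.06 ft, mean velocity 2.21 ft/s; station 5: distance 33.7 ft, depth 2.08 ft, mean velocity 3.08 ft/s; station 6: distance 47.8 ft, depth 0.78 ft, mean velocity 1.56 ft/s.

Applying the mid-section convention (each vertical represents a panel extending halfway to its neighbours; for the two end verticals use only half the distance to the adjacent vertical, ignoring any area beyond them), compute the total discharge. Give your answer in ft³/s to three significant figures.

w_1 = (10.8 − 5.2)/2 = 2.8 ft; q_1 = 1.17 × 0.69 × 2.8 = 2.260 ft³/s
w_2 = (24.6 − 5.2)/2 = 9.7 ft; q_2 = 2.34 × 1.62 × 9.7 = 36.77 ft³/s
w_3 = (30.3 − 10.8)/2 = 9.75 ft; q_3 = 2.88 × 2.14 × 9.75 = 60.09 ft³/s
w_4 = (33.7 − 24.6)/2 = 4.55 ft; q_4 = 2.21 × 2.06 × 4.55 = 20.71 ft³/s
w_5 = (47.8 − 30.3)/2 = 8.75 ft; q_5 = 3.08 × 2.08 × 8.75 = 56.06 ft³/s
w_6 = (47.8 − 33.7)/2 = 7.05 ft; q_6 = 1.56 × 0.78 × 7.05 = 8.578 ft³/s
Q = Σ qᵢ = 184.5 ft³/s

184 ft³/s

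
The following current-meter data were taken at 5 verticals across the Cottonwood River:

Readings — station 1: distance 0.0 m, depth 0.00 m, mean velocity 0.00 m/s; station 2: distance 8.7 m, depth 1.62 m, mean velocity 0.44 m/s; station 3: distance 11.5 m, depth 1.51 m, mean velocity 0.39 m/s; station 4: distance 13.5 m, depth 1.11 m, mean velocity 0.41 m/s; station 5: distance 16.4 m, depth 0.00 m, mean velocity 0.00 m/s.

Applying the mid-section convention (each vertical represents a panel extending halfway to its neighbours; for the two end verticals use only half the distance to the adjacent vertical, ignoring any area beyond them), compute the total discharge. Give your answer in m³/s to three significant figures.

6.63 m³/s

w_2 = (11.5 − 0.0)/2 = 5.75 m; q_2 = 0.44 × 1.62 × 5.75 = 4.099 m³/s
w_3 = (13.5 − 8.7)/2 = 2.4 m; q_3 = 0.39 × 1.51 × 2.4 = 1.413 m³/s
w_4 = (16.4 − 11.5)/2 = 2.45 m; q_4 = 0.41 × 1.11 × 2.45 = 1.115 m³/s
Stations 1, 5 contribute zero (depth or velocity is 0).
Q = Σ qᵢ = 6.627 m³/s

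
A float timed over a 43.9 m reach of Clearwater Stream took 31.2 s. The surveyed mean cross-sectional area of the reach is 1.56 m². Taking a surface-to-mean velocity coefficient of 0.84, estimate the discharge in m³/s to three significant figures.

1.84 m³/s

v_surface = L / t̄ = 43.9 / 31.2 = 1.407 m/s
v_mean = 0.84 × 1.407 = 1.182 m/s
Q = A × v_mean = 1.56 × 1.182 = 1.844 m³/s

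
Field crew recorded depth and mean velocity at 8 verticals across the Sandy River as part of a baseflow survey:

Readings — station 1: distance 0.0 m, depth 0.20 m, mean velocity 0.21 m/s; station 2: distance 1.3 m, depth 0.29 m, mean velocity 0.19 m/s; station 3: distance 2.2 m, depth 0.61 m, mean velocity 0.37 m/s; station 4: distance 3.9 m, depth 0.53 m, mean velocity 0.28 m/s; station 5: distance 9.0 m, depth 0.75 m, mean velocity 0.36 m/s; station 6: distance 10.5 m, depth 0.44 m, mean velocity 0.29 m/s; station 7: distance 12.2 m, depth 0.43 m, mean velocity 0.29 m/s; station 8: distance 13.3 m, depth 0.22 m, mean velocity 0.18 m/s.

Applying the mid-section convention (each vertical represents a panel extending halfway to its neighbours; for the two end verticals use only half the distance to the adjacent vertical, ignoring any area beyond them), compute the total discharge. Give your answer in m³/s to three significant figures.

w_1 = (1.3 − 0.0)/2 = 0.65 m; q_1 = 0.21 × 0.20 × 0.65 = 0.02730 m³/s
w_2 = (2.2 − 0.0)/2 = 1.1 m; q_2 = 0.19 × 0.29 × 1.1 = 0.06061 m³/s
w_3 = (3.9 − 1.3)/2 = 1.3 m; q_3 = 0.37 × 0.61 × 1.3 = 0.2934 m³/s
w_4 = (9.0 − 2.2)/2 = 3.4 m; q_4 = 0.28 × 0.53 × 3.4 = 0.5046 m³/s
w_5 = (10.5 − 3.9)/2 = 3.3 m; q_5 = 0.36 × 0.75 × 3.3 = 0.8910 m³/s
w_6 = (12.2 − 9.0)/2 = 1.6 m; q_6 = 0.29 × 0.44 × 1.6 = 0.2042 m³/s
w_7 = (13.3 − 10.5)/2 = 1.4 m; q_7 = 0.29 × 0.43 × 1.4 = 0.1746 m³/s
w_8 = (13.3 − 12.2)/2 = 0.55 m; q_8 = 0.18 × 0.22 × 0.55 = 0.02178 m³/s
Q = Σ qᵢ = 2.177 m³/s

2.18 m³/s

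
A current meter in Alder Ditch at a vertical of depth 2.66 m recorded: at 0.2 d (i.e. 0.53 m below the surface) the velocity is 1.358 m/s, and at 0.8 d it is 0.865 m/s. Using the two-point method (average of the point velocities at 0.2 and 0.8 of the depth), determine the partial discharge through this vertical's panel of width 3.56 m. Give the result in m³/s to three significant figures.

10.5 m³/s

v̄ = (1.358 + 0.865) / 2 = 1.112 m/s
q = v̄ × d × w = 1.112 × 2.66 × 3.56 = 10.53 m³/s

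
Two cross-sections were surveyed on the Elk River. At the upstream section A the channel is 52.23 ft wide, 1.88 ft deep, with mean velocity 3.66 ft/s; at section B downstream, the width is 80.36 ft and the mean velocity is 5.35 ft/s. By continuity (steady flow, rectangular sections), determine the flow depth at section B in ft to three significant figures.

0.836 ft

Q = A₁V₁ = (52.23×1.88) × 3.66 = 359.4 ft³/s
d₂ = Q/(b₂ V₂) = 359.4/(80.36×5.35) = 0.8359 ft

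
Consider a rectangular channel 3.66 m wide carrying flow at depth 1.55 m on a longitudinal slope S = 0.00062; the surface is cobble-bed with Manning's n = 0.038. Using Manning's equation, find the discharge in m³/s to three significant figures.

3.31 m³/s

A = b·y = 3.66 × 1.55 = 5.673 m²
P = b + 2y = 3.66 + 2×1.55 = 6.760 m
R = A/P = 5.673/6.760 = 0.8392 m
Q = (1/n)·A·R^(2/3)·S^(1/2) = (1/0.038) × 5.673 × 0.8392^(2/3) × 0.00062^(1/2) = 3.307 m³/s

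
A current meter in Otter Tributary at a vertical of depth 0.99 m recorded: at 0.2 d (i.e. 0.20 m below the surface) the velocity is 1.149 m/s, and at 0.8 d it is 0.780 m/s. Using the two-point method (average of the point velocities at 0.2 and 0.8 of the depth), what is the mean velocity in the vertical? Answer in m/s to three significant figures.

0.965 m/s

v̄ = (1.149 + 0.780) / 2 = 0.9645 m/s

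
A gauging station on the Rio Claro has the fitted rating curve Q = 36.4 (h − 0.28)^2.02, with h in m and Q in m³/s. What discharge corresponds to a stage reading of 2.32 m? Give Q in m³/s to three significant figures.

154 m³/s

Q = 36.4 × (2.32 − 0.28)^2.02 = 36.4 × 2.04^2.02 = 153.7 m³/s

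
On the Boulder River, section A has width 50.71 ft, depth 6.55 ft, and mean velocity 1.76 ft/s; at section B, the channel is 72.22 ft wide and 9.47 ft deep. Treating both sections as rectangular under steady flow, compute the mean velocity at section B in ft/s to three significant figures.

0.855 ft/s

Q = A₁V₁ = (50.71×6.55) × 1.76 = 584.6 ft³/s
A₂ = 72.22 × 9.47 = 683.9 ft²
V₂ = Q/A₂ = 584.6/683.9 = 0.8548 ft/s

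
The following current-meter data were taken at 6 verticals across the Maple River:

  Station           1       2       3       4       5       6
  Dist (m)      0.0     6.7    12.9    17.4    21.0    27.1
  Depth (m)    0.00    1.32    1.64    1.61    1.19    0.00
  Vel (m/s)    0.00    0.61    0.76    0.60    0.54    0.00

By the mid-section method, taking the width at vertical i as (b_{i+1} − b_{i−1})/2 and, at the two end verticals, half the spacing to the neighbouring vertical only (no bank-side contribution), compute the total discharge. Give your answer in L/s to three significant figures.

w_2 = (12.9 − 0.0)/2 = 6.45 m; q_2 = 0.61 × 1.32 × 6.45 = 5.194 m³/s
w_3 = (17.4 − 6.7)/2 = 5.35 m; q_3 = 0.76 × 1.64 × 5.35 = 6.668 m³/s
w_4 = (21.0 − 12.9)/2 = 4.05 m; q_4 = 0.60 × 1.61 × 4.05 = 3.912 m³/s
w_5 = (27.1 − 17.4)/2 = 4.85 m; q_5 = 0.54 × 1.19 × 4.85 = 3.117 m³/s
Stations 1, 6 contribute zero (depth or velocity is 0).
Q = Σ qᵢ = 18.89 m³/s
= 18.89 × 1000 = 18890 L/s

18900 L/s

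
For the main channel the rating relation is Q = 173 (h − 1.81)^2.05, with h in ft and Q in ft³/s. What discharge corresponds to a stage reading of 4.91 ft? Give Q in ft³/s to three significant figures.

Q = 173 × (4.91 − 1.81)^2.05 = 173 × 3.1^2.05 = 1759 ft³/s

1760 ft³/s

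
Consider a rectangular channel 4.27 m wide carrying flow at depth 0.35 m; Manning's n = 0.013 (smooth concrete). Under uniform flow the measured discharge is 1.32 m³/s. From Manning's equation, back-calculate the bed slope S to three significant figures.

A = b·y = 4.27 × 0.35 = 1.495 m²
P = b + 2y = 4.27 + 2×0.35 = 4.970 m
R = A/P = 1.495/4.970 = 0.3007 m
S = (Q·n / (1·A·R^(2/3)))² = (1.32×0.013 / (1×1.495×0.4488))² = 0.0006544

0.000654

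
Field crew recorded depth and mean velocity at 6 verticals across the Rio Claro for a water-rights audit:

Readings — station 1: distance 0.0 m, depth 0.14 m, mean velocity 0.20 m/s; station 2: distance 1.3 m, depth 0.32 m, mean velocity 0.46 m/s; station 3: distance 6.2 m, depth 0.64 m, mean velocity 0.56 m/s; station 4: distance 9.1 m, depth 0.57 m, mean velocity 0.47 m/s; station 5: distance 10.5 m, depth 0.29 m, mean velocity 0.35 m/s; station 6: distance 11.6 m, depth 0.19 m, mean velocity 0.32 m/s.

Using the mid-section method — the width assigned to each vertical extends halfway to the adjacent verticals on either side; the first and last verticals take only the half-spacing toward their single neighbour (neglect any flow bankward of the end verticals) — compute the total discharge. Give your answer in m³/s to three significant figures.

2.61 m³/s

w_1 = (1.3 − 0.0)/2 = 0.65 m; q_1 = 0.20 × 0.14 × 0.65 = 0.01820 m³/s
w_2 = (6.2 − 0.0)/2 = 3.1 m; q_2 = 0.46 × 0.32 × 3.1 = 0.4563 m³/s
w_3 = (9.1 − 1.3)/2 = 3.9 m; q_3 = 0.56 × 0.64 × 3.9 = 1.398 m³/s
w_4 = (10.5 − 6.2)/2 = 2.15 m; q_4 = 0.47 × 0.57 × 2.15 = 0.5760 m³/s
w_5 = (11.6 − 9.1)/2 = 1.25 m; q_5 = 0.35 × 0.29 × 1.25 = 0.1269 m³/s
w_6 = (11.6 − 10.5)/2 = 0.55 m; q_6 = 0.32 × 0.19 × 0.55 = 0.03344 m³/s
Q = Σ qᵢ = 2.609 m³/s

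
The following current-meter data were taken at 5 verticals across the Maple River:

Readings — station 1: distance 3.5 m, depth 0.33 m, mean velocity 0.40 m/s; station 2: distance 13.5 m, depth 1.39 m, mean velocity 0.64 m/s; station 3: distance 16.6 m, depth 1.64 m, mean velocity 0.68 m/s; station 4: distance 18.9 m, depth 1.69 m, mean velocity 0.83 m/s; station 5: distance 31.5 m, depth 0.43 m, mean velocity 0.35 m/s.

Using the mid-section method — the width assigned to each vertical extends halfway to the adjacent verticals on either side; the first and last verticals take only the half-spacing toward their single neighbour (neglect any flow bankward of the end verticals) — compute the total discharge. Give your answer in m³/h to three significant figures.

75200 m³/h

w_1 = (13.5 − 3.5)/2 = 5 m; q_1 = 0.40 × 0.33 × 5 = 0.6600 m³/s
w_2 = (16.6 − 3.5)/2 = 6.55 m; q_2 = 0.64 × 1.39 × 6.55 = 5.827 m³/s
w_3 = (18.9 − 13.5)/2 = 2.7 m; q_3 = 0.68 × 1.64 × 2.7 = 3.011 m³/s
w_4 = (31.5 − 16.6)/2 = 7.45 m; q_4 = 0.83 × 1.69 × 7.45 = 10.45 m³/s
w_5 = (31.5 − 18.9)/2 = 6.3 m; q_5 = 0.35 × 0.43 × 6.3 = 0.9482 m³/s
Q = Σ qᵢ = 20.90 m³/s
= 20.90 × 3600 = 75230 m³/h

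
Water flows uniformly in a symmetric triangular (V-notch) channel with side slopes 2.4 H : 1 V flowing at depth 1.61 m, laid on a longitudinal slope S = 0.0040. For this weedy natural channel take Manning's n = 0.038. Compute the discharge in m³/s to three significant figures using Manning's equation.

A = z·y² = 2.4×1.61² = 6.221 m²
P = 2y√(1+z²) = 2×1.61×√(1+2.4²) = 8.372 m
R = A/P = 6.221/8.372 = 0.7431 m
Q = (1/n)·A·R^(2/3)·S^(1/2) = (1/0.038) × 6.221 × 0.7431^(2/3) × 0.0040^(1/2) = 8.494 m³/s

8.49 m³/s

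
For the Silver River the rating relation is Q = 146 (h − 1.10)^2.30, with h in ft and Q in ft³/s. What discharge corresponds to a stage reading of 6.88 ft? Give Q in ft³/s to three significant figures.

8260 ft³/s

Q = 146 × (6.88 − 1.10)^2.30 = 146 × 5.78^2.30 = 8256 ft³/s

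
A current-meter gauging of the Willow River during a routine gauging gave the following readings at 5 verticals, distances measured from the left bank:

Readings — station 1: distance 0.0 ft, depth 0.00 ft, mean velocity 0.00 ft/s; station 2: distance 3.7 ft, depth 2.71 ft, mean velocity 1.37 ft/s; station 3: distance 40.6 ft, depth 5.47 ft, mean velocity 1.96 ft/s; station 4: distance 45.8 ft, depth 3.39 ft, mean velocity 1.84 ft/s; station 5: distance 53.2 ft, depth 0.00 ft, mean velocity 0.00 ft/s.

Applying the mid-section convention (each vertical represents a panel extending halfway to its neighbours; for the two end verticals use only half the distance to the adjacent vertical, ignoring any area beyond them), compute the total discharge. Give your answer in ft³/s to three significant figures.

340 ft³/s

w_2 = (40.6 − 0.0)/2 = 20.3 ft; q_2 = 1.37 × 2.71 × 20.3 = 75.37 ft³/s
w_3 = (45.8 − 3.7)/2 = 21.05 ft; q_3 = 1.96 × 5.47 × 21.05 = 225.7 ft³/s
w_4 = (53.2 − 40.6)/2 = 6.3 ft; q_4 = 1.84 × 3.39 × 6.3 = 39.30 ft³/s
Stations 1, 5 contribute zero (depth or velocity is 0).
Q = Σ qᵢ = 340.3 ft³/s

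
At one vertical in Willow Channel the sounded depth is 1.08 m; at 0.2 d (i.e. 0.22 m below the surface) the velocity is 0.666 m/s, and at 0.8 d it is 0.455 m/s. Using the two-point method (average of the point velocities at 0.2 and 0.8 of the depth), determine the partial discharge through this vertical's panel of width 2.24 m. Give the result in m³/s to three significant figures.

1.36 m³/s

v̄ = (0.666 + 0.455) / 2 = 0.5605 m/s
q = v̄ × d × w = 0.5605 × 1.08 × 2.24 = 1.356 m³/s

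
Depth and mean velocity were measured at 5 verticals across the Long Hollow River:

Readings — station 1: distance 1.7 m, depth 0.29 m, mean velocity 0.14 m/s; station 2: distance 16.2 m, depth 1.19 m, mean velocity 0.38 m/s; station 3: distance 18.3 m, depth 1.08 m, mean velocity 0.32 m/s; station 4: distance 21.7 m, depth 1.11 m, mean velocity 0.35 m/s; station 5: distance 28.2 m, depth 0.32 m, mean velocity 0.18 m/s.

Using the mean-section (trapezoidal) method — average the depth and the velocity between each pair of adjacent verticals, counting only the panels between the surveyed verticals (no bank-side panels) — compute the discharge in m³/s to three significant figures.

Panel 1-2: Δb = 14.5 m, d̄ = (0.29+1.19)/2 = 0.74, v̄ = (0.14+0.38)/2 = 0.26 → q = 14.5×0.74×0.26 = 2.790 m³/s
Panel 2-3: Δb = 2.1 m, d̄ = (1.19+1.08)/2 = 1.135, v̄ = (0.38+0.32)/2 = 0.35 → q = 2.1×1.135×0.35 = 0.8342 m³/s
Panel 3-4: Δb = 3.4 m, d̄ = (1.08+1.11)/2 = 1.095, v̄ = (0.32+0.35)/2 = 0.335 → q = 3.4×1.095×0.335 = 1.247 m³/s
Panel 4-5: Δb = 6.5 m, d̄ = (1.11+0.32)/2 = 0.715, v̄ = (0.35+0.18)/2 = 0.265 → q = 6.5×0.715×0.265 = 1.232 m³/s
Q = Σ q = 6.103 m³/s

6.10 m³/s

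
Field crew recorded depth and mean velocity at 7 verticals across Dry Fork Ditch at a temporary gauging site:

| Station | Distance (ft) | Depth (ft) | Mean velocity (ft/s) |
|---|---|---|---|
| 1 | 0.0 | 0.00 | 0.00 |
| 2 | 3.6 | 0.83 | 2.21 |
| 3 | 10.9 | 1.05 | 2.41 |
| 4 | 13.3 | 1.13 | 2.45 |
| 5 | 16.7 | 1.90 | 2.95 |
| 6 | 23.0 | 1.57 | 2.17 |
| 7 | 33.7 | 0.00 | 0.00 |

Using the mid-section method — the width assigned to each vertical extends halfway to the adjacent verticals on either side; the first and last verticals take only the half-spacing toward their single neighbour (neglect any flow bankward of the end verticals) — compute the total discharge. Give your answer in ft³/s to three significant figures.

86.4 ft³/s

w_2 = (10.9 − 0.0)/2 = 5.45 ft; q_2 = 2.21 × 0.83 × 5.45 = 9.997 ft³/s
w_3 = (13.3 − 3.6)/2 = 4.85 ft; q_3 = 2.41 × 1.05 × 4.85 = 12.27 ft³/s
w_4 = (16.7 − 10.9)/2 = 2.9 ft; q_4 = 2.45 × 1.13 × 2.9 = 8.029 ft³/s
w_5 = (23.0 − 13.3)/2 = 4.85 ft; q_5 = 2.95 × 1.90 × 4.85 = 27.18 ft³/s
w_6 = (33.7 − 16.7)/2 = 8.5 ft; q_6 = 2.17 × 1.57 × 8.5 = 28.96 ft³/s
Stations 1, 7 contribute zero (depth or velocity is 0).
Q = Σ qᵢ = 86.44 ft³/s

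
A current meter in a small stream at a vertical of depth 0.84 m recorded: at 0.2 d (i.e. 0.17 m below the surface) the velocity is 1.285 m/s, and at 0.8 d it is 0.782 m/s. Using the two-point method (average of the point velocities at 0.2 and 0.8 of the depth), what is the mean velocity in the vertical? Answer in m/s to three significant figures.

v̄ = (1.285 + 0.782) / 2 = 1.034 m/s

1.03 m/s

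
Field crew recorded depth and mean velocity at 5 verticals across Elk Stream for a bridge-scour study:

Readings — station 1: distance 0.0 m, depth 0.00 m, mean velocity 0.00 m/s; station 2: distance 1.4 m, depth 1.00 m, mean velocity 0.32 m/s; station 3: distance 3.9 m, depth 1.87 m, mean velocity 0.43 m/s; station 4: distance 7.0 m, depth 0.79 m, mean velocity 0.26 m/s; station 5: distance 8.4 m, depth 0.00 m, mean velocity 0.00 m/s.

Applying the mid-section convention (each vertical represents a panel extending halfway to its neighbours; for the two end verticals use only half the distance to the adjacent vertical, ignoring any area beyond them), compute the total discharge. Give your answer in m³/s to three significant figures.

w_2 = (3.9 − 0.0)/2 = 1.95 m; q_2 = 0.32 × 1.00 × 1.95 = 0.6240 m³/s
w_3 = (7.0 − 1.4)/2 = 2.8 m; q_3 = 0.43 × 1.87 × 2.8 = 2.251 m³/s
w_4 = (8.4 − 3.9)/2 = 2.25 m; q_4 = 0.26 × 0.79 × 2.25 = 0.4622 m³/s
Stations 1, 5 contribute zero (depth or velocity is 0).
Q = Σ qᵢ = 3.338 m³/s

3.34 m³/s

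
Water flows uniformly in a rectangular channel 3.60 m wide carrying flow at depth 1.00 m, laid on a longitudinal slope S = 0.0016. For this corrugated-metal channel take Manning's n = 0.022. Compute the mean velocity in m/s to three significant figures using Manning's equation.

1.35 m/s

A = b·y = 3.60 × 1.00 = 3.600 m²
P = b + 2y = 3.60 + 2×1.00 = 5.600 m
R = A/P = 3.600/5.600 = 0.6429 m
Q = (1/n)·A·R^(2/3)·S^(1/2) = (1/0.022) × 3.600 × 0.6429^(2/3) × 0.0016^(1/2) = 4.875 m³/s
V = Q/A = 4.875/3.600 = 1.354 m/s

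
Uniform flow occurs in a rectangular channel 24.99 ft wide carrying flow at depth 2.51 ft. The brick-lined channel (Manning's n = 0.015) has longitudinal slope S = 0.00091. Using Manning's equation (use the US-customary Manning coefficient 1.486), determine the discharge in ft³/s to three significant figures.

306 ft³/s

A = b·y = 24.99 × 2.51 = 62.72 ft²
P = b + 2y = 24.99 + 2×2.51 = 30.01 ft
R = A/P = 62.72/30.01 = 2.090 ft
Q = (1.486/n)·A·R^(2/3)·S^(1/2) = (1.486/0.015) × 62.72 × 2.090^(2/3) × 0.00091^(1/2) = 306.4 ft³/s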